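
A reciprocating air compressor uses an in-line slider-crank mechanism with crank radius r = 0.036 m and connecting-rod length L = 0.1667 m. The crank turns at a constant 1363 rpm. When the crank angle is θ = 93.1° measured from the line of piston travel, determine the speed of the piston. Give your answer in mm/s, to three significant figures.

ω = 2π·1363/60 = 142.7 rad/s
For an in-line slider-crank, x = r cosθ + √(L² − r² sin²θ), so v = −rω sinθ·[1 + r cosθ/√(L² − r² sin²θ)].
With r = 0.036 m, L = 0.1667 m, θ = 93.1°: √(L² − r² sin²θ) = 0.16278 m.
v = −0.036·142.7·0.99854·[1 + 0.036·-0.05408/0.16278] = -5.0695 m/s.
|v| = 5.0695 m/s = 5069.5 mm/s.

5070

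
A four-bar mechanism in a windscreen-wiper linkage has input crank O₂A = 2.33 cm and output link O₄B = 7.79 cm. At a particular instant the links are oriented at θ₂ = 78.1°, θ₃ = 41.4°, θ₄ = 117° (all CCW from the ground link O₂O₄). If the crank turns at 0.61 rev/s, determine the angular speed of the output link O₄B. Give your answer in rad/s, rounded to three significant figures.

0.707

ω₂ = 3.833 rad/s (from 0.61 rev/s).
Differentiating the loop-closure r₂e^{iθ₂}+r₃e^{iθ₃}=r₁+r₄e^{iθ₄} gives r₂ω₂e^{iθ₂}+r₃ω₃e^{iθ₃}=r₄ω₄e^{iθ₄}.
Eliminating the other unknown: ω₄ = r₂ω₂ sin(θ₂−θ₃) / [r₄ sin(θ₄−θ₃)].
Numerator sine = +0.59763; denominator sine = +0.96858.
Result = 0.0233·3.833·(+0.59763) / (0.0779·(+0.96858)) = +0.70733 rad/s; magnitude 0.70733 rad/s.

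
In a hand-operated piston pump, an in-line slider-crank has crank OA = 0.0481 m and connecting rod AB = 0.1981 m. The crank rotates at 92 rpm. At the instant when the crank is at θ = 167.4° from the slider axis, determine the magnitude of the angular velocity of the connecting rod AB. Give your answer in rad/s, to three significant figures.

2.29

ω = 9.634 rad/s (converted from 92 rpm).
The rod makes angle φ with the slider axis where L sinφ = r sinθ; differentiating, L cosφ·φ̇ = r ω cosθ.
L cosφ = √(L² − r² sin²θ) = 0.19782 m.
|ω_rod| = r ω |cosθ| / √(L² − r² sin²θ) = 0.0481·9.634·0.97592/0.19782 = 2.2861 rad/s.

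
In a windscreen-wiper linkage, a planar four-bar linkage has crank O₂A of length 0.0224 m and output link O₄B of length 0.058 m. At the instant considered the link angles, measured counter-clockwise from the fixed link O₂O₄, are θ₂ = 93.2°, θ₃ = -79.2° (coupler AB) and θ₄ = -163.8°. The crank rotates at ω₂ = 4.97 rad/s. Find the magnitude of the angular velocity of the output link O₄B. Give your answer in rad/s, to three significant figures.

ω₂ = 4.97 rad/s
Differentiating the loop-closure r₂e^{iθ₂}+r₃e^{iθ₃}=r₁+r₄e^{iθ₄} gives r₂ω₂e^{iθ₂}+r₃ω₃e^{iθ₃}=r₄ω₄e^{iθ₄}.
Eliminating the other unknown: ω₄ = r₂ω₂ sin(θ₂−θ₃) / [r₄ sin(θ₄−θ₃)].
Numerator sine = +0.13226; denominator sine = -0.99556.
Result = 0.0224·4.97·(+0.13226) / (0.058·(-0.99556)) = -0.25499 rad/s; magnitude 0.25499 rad/s.

0.255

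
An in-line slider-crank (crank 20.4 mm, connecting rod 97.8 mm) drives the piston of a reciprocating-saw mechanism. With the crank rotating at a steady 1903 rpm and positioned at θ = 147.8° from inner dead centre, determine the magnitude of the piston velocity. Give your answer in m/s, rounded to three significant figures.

1.78

ω = 2π·1903/60 = 199.3 rad/s
For an in-line slider-crank, x = r cosθ + √(L² − r² sin²θ), so v = −rω sinθ·[1 + r cosθ/√(L² − r² sin²θ)].
With r = 0.0204 m, L = 0.0978 m, θ = 147.8°: √(L² − r² sin²θ) = 0.097194 m.
v = −0.0204·199.3·0.53288·[1 + 0.0204·-0.84619/0.097194] = -1.7816 m/s.
|v| = 1.7816 m/s.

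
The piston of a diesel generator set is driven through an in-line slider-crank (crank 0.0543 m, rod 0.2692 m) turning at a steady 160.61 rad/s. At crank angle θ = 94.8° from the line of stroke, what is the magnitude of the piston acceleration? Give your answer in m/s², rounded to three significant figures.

ω = 160.6 rad/s
x(θ) = r cosθ + √(L² − r² sin²θ); with ω constant, a = ω²·d²x/dθ².
d²x/dθ² = −r cosθ − r²(cos2θ)/√u − r⁴ sin²2θ/(4u^{3/2}),  u = L² − r² sin²θ = 0.0695408 m².
Substituting r = 0.0543 m, L = 0.2692 m, θ = 94.8°: d²x/dθ² = +0.015565 m.
a = ω²·d²x/dθ² = (160.6)²·(+0.015565) = +401.5 m/s²;  |a| = 401.5 m/s².

402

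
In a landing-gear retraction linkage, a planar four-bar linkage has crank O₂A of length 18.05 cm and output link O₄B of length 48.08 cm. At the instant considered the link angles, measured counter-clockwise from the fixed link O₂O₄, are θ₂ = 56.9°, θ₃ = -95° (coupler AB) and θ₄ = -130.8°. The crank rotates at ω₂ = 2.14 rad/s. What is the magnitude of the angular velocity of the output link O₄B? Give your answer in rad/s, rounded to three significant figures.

0.647

ω₂ = 2.14 rad/s
Differentiating the loop-closure r₂e^{iθ₂}+r₃e^{iθ₃}=r₁+r₄e^{iθ₄} gives r₂ω₂e^{iθ₂}+r₃ω₃e^{iθ₃}=r₄ω₄e^{iθ₄}.
Eliminating the other unknown: ω₄ = r₂ω₂ sin(θ₂−θ₃) / [r₄ sin(θ₄−θ₃)].
Numerator sine = +0.47101; denominator sine = -0.58496.
Result = 0.1805·2.14·(+0.47101) / (0.4808·(-0.58496)) = -0.6469 rad/s; magnitude 0.6469 rad/s.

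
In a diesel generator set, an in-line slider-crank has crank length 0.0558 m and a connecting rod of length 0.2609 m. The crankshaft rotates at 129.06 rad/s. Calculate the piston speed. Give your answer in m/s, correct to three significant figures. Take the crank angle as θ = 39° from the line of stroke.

ω = 129.1 rad/s
For an in-line slider-crank, x = r cosθ + √(L² − r² sin²θ), so v = −rω sinθ·[1 + r cosθ/√(L² − r² sin²θ)].
With r = 0.0558 m, L = 0.2609 m, θ = 39°: √(L² − r² sin²θ) = 0.25853 m.
v = −0.0558·129.1·0.62932·[1 + 0.0558·0.77715/0.25853] = -5.2923 m/s.
|v| = 5.2923 m/s.

5.29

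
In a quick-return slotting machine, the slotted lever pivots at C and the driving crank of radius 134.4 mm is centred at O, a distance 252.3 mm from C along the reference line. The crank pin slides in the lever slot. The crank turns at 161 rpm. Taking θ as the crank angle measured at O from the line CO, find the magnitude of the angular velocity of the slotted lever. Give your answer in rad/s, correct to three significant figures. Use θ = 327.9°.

5.67

ω = 16.86 rad/s (from 161 rpm).
Crank pin A relative to C: A = (d + r cosθ, r sinθ); lever angle φ = atan2(r sinθ, d + r cosθ).
Differentiating tanφ: φ̇ = rω(d cosθ + r)/(d² + r² + 2dr cosθ).
d² + r² + 2dr cosθ = |CA|² = 0.139169 m²;  d cosθ + r = +0.34813 m.
|ω_lever| = |0.1344·16.86·+0.34813| / 0.139169 = 5.6683 rad/s.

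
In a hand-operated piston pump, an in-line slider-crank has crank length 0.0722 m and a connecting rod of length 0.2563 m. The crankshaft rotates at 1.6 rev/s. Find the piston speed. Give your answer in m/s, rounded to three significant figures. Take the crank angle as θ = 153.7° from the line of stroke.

ω = 2π·1.6 = 10.05 rad/s
For an in-line slider-crank, x = r cosθ + √(L² − r² sin²θ), so v = −rω sinθ·[1 + r cosθ/√(L² − r² sin²θ)].
With r = 0.0722 m, L = 0.2563 m, θ = 153.7°: √(L² − r² sin²θ) = 0.2543 m.
v = −0.0722·10.05·0.44307·[1 + 0.0722·-0.89649/0.2543] = -0.23974 m/s.
|v| = 0.23974 m/s.

0.240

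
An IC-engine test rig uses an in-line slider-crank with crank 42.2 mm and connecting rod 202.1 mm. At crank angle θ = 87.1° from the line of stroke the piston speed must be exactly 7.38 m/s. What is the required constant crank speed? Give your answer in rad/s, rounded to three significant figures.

For an in-line slider-crank, |v_piston| = rω|sinθ|·[1 + r cosθ/√(L² − r² sin²θ)].
With r = 0.0422 m, L = 0.2021 m, θ = 87.1°: the bracketed kinematic factor |dx/dθ| = 0.042601 m.
ω = v/|dx/dθ| = 7.38/0.042601 = 173.23 rad/s.

173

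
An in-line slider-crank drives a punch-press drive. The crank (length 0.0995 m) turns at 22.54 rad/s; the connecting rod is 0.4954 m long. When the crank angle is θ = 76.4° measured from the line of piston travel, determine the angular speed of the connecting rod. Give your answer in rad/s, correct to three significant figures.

1.09

ω = 22.54 rad/s
The rod makes angle φ with the slider axis where L sinφ = r sinθ; differentiating, L cosφ·φ̇ = r ω cosθ.
L cosφ = √(L² − r² sin²θ) = 0.48587 m.
|ω_rod| = r ω |cosθ| / √(L² − r² sin²θ) = 0.0995·22.54·0.23514/0.48587 = 1.0854 rad/s.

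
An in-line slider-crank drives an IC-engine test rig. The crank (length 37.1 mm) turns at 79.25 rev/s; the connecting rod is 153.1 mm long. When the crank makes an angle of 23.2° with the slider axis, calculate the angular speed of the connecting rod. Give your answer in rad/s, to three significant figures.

111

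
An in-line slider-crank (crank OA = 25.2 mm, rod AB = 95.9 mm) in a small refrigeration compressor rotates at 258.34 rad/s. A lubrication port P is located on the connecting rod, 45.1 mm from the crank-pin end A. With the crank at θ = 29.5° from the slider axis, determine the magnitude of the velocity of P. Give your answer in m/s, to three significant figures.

4.65

ω = 258.3 rad/s.  Crank-pin speed |V_A| = rω = 6.5102 m/s, perpendicular to OA.
Rod angle: sinφ = −(r/L) sinθ ⇒ φ = -7.435°; ω_rod = −rω cosθ/√(L²−r²sin²θ) = -59.585 rad/s.
V_P = V_A + ω_rod × AP, with AP = 0.0451 m along the rod.
Components: V_Px = −rω sinθ − a·ω_rod·sinφ = -3.5535 m/s;  V_Py = rω cosθ + a·ω_rod·cosφ = +3.0015 m/s.
|V_P| = √(V_Px² + V_Py²) = 4.6515 m/s.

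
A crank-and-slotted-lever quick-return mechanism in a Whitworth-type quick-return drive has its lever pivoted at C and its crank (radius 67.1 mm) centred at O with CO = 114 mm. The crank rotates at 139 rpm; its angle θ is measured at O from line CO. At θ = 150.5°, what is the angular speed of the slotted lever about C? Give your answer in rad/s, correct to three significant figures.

ω = 14.56 rad/s (from 139 rpm).
Crank pin A relative to C: A = (d + r cosθ, r sinθ); lever angle φ = atan2(r sinθ, d + r cosθ).
Differentiating tanφ: φ̇ = rω(d cosθ + r)/(d² + r² + 2dr cosθ).
d² + r² + 2dr cosθ = |CA|² = 0.00418301 m²;  d cosθ + r = -0.032121 m.
|ω_lever| = |0.0671·14.56·-0.032121| / 0.00418301 = 7.5 rad/s.

7.50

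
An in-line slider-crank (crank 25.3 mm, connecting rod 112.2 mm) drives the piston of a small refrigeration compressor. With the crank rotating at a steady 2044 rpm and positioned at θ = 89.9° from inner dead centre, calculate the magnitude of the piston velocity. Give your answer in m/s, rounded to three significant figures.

ω = 2π·2044/60 = 214 rad/s
For an in-line slider-crank, x = r cosθ + √(L² − r² sin²θ), so v = −rω sinθ·[1 + r cosθ/√(L² − r² sin²θ)].
With r = 0.0253 m, L = 0.1122 m, θ = 89.9°: √(L² − r² sin²θ) = 0.10931 m.
v = −0.0253·214·1.00000·[1 + 0.0253·0.00175/0.10931] = -5.4176 m/s.
|v| = 5.4176 m/s.

5.42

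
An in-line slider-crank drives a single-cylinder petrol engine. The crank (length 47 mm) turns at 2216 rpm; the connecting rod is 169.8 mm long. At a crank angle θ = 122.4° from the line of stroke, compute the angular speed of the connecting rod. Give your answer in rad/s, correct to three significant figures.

35.4

ω = 232.1 rad/s (converted from 2216 rpm).
The rod makes angle φ with the slider axis where L sinφ = r sinθ; differentiating, L cosφ·φ̇ = r ω cosθ.
L cosφ = √(L² − r² sin²θ) = 0.1651 m.
|ω_rod| = r ω |cosθ| / √(L² − r² sin²θ) = 0.047·232.1·0.53583/0.1651 = 35.398 rad/s.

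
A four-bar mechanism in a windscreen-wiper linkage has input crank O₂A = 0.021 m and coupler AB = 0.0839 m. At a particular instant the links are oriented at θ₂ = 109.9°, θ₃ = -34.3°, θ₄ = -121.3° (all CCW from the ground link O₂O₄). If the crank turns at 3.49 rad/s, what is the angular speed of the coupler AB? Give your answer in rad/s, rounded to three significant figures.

0.682

ω₂ = 3.49 rad/s
Differentiating the loop-closure r₂e^{iθ₂}+r₃e^{iθ₃}=r₁+r₄e^{iθ₄} gives r₂ω₂e^{iθ₂}+r₃ω₃e^{iθ₃}=r₄ω₄e^{iθ₄}.
Eliminating the other unknown: ω₃ = r₂ω₂ sin(θ₄−θ₂) / [r₃ sin(θ₃−θ₄)].
Numerator sine = +0.77934; denominator sine = +0.99863.
Result = 0.021·3.49·(+0.77934) / (0.0839·(+0.99863)) = +0.68172 rad/s; magnitude 0.68172 rad/s.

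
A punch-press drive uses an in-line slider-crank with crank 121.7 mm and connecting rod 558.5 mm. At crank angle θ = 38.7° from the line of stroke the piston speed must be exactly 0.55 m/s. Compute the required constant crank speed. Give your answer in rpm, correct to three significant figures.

For an in-line slider-crank, |v_piston| = rω|sinθ|·[1 + r cosθ/√(L² − r² sin²θ)].
With r = 0.1217 m, L = 0.5585 m, θ = 38.7°: the bracketed kinematic factor |dx/dθ| = 0.089154 m.
ω = v/|dx/dθ| = 0.55/0.089154 = 6.1691 rad/s.
N = 60ω/(2π) = 58.911 rpm.

58.9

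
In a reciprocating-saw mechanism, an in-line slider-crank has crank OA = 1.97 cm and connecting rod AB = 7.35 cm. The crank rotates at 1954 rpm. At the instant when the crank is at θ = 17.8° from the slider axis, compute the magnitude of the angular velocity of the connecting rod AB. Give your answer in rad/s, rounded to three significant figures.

ω = 204.6 rad/s (converted from 1954 rpm).
The rod makes angle φ with the slider axis where L sinφ = r sinθ; differentiating, L cosφ·φ̇ = r ω cosθ.
L cosφ = √(L² − r² sin²θ) = 0.073253 m.
|ω_rod| = r ω |cosθ| / √(L² − r² sin²θ) = 0.0197·204.6·0.95213/0.073253 = 52.395 rad/s.

52.4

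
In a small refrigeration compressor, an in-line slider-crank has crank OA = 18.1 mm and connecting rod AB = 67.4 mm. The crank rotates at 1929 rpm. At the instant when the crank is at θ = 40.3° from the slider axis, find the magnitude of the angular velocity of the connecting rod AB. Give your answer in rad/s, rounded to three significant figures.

ω = 202 rad/s (converted from 1929 rpm).
The rod makes angle φ with the slider axis where L sinφ = r sinθ; differentiating, L cosφ·φ̇ = r ω cosθ.
L cosφ = √(L² − r² sin²θ) = 0.066376 m.
|ω_rod| = r ω |cosθ| / √(L² − r² sin²θ) = 0.0181·202·0.76267/0.066376 = 42.011 rad/s.

42.0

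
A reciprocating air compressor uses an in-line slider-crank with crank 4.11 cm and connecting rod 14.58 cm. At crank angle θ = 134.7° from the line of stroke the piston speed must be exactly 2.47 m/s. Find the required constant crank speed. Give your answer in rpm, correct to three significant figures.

For an in-line slider-crank, |v_piston| = rω|sinθ|·[1 + r cosθ/√(L² − r² sin²θ)].
With r = 0.0411 m, L = 0.1458 m, θ = 134.7°: the bracketed kinematic factor |dx/dθ| = 0.023301 m.
ω = v/|dx/dθ| = 2.47/0.023301 = 106 rad/s.
N = 60ω/(2π) = 1012.2 rpm.

1010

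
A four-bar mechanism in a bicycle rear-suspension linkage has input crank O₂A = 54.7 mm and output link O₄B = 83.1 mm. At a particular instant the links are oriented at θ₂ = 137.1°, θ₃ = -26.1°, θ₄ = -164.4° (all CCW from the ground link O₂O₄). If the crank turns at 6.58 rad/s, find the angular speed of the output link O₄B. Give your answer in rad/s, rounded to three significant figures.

1.88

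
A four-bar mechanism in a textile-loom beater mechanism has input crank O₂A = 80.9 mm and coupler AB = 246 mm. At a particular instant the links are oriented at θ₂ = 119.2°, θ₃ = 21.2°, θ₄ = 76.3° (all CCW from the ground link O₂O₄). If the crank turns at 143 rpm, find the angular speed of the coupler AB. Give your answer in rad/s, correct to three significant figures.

ω₂ = 14.97 rad/s (from 143 rpm).
Differentiating the loop-closure r₂e^{iθ₂}+r₃e^{iθ₃}=r₁+r₄e^{iθ₄} gives r₂ω₂e^{iθ₂}+r₃ω₃e^{iθ₃}=r₄ω₄e^{iθ₄}.
Eliminating the other unknown: ω₃ = r₂ω₂ sin(θ₄−θ₂) / [r₃ sin(θ₃−θ₄)].
Numerator sine = -0.68072; denominator sine = -0.82015.
Result = 0.0809·14.97·(-0.68072) / (0.246·(-0.82015)) = +4.0875 rad/s; magnitude 4.0875 rad/s.

4.09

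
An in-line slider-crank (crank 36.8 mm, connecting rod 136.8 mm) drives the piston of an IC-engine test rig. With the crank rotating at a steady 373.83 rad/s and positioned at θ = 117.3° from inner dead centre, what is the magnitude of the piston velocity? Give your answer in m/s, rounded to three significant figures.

10.7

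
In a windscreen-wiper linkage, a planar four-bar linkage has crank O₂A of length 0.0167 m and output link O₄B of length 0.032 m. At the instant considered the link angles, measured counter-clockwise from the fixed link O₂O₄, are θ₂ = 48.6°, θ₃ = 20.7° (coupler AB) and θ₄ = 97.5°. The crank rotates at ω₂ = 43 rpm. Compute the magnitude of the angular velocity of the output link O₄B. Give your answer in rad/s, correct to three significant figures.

ω₂ = 4.503 rad/s (from 43 rpm).
Differentiating the loop-closure r₂e^{iθ₂}+r₃e^{iθ₃}=r₁+r₄e^{iθ₄} gives r₂ω₂e^{iθ₂}+r₃ω₃e^{iθ₃}=r₄ω₄e^{iθ₄}.
Eliminating the other unknown: ω₄ = r₂ω₂ sin(θ₂−θ₃) / [r₄ sin(θ₄−θ₃)].
Numerator sine = +0.46793; denominator sine = +0.97358.
Result = 0.0167·4.503·(+0.46793) / (0.032·(+0.97358)) = +1.1295 rad/s; magnitude 1.1295 rad/s.

1.13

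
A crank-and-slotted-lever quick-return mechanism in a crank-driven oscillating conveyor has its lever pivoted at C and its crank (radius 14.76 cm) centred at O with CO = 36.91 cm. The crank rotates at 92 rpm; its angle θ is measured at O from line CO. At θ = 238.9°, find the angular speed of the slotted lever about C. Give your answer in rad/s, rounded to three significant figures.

0.602

ω = 9.634 rad/s (from 92 rpm).
Crank pin A relative to C: A = (d + r cosθ, r sinθ); lever angle φ = atan2(r sinθ, d + r cosθ).
Differentiating tanφ: φ̇ = rω(d cosθ + r)/(d² + r² + 2dr cosθ).
d² + r² + 2dr cosθ = |CA|² = 0.10174 m²;  d cosθ + r = -0.043052 m.
|ω_lever| = |0.1476·9.634·-0.043052| / 0.10174 = 0.60174 rad/s.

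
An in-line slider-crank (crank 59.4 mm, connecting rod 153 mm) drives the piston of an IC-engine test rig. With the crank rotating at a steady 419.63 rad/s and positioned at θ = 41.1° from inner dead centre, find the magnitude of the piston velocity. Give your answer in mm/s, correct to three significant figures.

21300

ω = 419.6 rad/s
For an in-line slider-crank, x = r cosθ + √(L² − r² sin²θ), so v = −rω sinθ·[1 + r cosθ/√(L² − r² sin²θ)].
With r = 0.0594 m, L = 0.153 m, θ = 41.1°: √(L² − r² sin²θ) = 0.14793 m.
v = −0.0594·419.6·0.65738·[1 + 0.0594·0.75356/0.14793] = -21.344 m/s.
|v| = 21.344 m/s = 21344 mm/s.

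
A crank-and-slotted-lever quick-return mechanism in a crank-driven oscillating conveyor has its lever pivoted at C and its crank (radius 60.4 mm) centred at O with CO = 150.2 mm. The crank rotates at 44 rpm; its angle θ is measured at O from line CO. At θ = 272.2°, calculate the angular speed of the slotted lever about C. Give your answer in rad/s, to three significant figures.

0.684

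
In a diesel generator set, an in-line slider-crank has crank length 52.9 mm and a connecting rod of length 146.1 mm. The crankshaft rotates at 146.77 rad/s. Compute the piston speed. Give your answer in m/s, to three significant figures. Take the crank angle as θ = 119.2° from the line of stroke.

5.52

ω = 146.8 rad/s
For an in-line slider-crank, x = r cosθ + √(L² − r² sin²θ), so v = −rω sinθ·[1 + r cosθ/√(L² − r² sin²θ)].
With r = 0.0529 m, L = 0.1461 m, θ = 119.2°: √(L² − r² sin²θ) = 0.13861 m.
v = −0.0529·146.8·0.87292·[1 + 0.0529·-0.48786/0.13861] = -5.5156 m/s.
|v| = 5.5156 m/s.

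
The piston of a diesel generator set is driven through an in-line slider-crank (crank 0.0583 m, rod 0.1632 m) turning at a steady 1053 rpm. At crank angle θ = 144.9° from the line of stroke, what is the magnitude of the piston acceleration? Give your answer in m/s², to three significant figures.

485

ω = 2π·1053/60 = 110.3 rad/s
x(θ) = r cosθ + √(L² − r² sin²θ); with ω constant, a = ω²·d²x/dθ².
d²x/dθ² = −r cosθ − r²(cos2θ)/√u − r⁴ sin²2θ/(4u^{3/2}),  u = L² − r² sin²θ = 0.0255105 m².
Substituting r = 0.0583 m, L = 0.1632 m, θ = 144.9°: d²x/dθ² = +0.039862 m.
a = ω²·d²x/dθ² = (110.3)²·(+0.039862) = +484.7 m/s²;  |a| = 484.7 m/s².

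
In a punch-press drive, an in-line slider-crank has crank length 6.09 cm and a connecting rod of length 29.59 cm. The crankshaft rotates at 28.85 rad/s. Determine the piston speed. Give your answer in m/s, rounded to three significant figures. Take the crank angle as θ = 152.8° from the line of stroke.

0.655

ω = 28.85 rad/s
For an in-line slider-crank, x = r cosθ + √(L² − r² sin²θ), so v = −rω sinθ·[1 + r cosθ/√(L² − r² sin²θ)].
With r = 0.0609 m, L = 0.2959 m, θ = 152.8°: √(L² − r² sin²θ) = 0.29459 m.
v = −0.0609·28.85·0.45710·[1 + 0.0609·-0.88942/0.29459] = -0.65544 m/s.
|v| = 0.65544 m/s.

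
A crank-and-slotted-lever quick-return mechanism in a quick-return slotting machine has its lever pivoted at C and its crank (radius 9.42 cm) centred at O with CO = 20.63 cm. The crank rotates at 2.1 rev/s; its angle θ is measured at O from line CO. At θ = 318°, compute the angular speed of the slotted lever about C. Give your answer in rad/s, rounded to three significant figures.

3.83

ω = 13.19 rad/s (from 2.1 rev/s).
Crank pin A relative to C: A = (d + r cosθ, r sinθ); lever angle φ = atan2(r sinθ, d + r cosθ).
Differentiating tanφ: φ̇ = rω(d cosθ + r)/(d² + r² + 2dr cosθ).
d² + r² + 2dr cosθ = |CA|² = 0.0803171 m²;  d cosθ + r = +0.24751 m.
|ω_lever| = |0.0942·13.19·+0.24751| / 0.0803171 = 3.8303 rad/s.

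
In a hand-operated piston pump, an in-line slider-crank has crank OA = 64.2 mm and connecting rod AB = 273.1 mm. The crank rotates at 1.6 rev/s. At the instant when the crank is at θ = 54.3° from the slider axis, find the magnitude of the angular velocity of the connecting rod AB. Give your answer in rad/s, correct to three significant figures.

1.40

ω = 10.05 rad/s (converted from 1.6 rev/s).
The rod makes angle φ with the slider axis where L sinφ = r sinθ; differentiating, L cosφ·φ̇ = r ω cosθ.
L cosφ = √(L² − r² sin²θ) = 0.26808 m.
|ω_rod| = r ω |cosθ| / √(L² − r² sin²θ) = 0.0642·10.05·0.58354/0.26808 = 1.4049 rad/s.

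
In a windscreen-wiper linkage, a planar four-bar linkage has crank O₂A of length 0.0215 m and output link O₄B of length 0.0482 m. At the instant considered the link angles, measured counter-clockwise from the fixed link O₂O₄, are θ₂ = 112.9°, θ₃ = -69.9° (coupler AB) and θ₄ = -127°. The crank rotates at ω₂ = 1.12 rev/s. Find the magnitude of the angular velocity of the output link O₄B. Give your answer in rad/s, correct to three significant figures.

0.183

ω₂ = 7.037 rad/s (from 1.12 rev/s).
Differentiating the loop-closure r₂e^{iθ₂}+r₃e^{iθ₃}=r₁+r₄e^{iθ₄} gives r₂ω₂e^{iθ₂}+r₃ω₃e^{iθ₃}=r₄ω₄e^{iθ₄}.
Eliminating the other unknown: ω₄ = r₂ω₂ sin(θ₂−θ₃) / [r₄ sin(θ₄−θ₃)].
Numerator sine = -0.04885; denominator sine = -0.83962.
Result = 0.0215·7.037·(-0.04885) / (0.0482·(-0.83962)) = +0.18263 rad/s; magnitude 0.18263 rad/s.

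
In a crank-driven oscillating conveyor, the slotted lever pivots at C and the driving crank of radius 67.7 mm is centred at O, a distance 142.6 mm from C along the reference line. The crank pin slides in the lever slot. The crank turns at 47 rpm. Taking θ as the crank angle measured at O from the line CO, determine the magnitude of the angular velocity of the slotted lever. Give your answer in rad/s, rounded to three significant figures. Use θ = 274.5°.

0.994

ω = 4.922 rad/s (from 47 rpm).
Crank pin A relative to C: A = (d + r cosθ, r sinθ); lever angle φ = atan2(r sinθ, d + r cosθ).
Differentiating tanφ: φ̇ = rω(d cosθ + r)/(d² + r² + 2dr cosθ).
d² + r² + 2dr cosθ = |CA|² = 0.0264329 m²;  d cosθ + r = +0.078888 m.
|ω_lever| = |0.0677·4.922·+0.078888| / 0.0264329 = 0.99445 rad/s.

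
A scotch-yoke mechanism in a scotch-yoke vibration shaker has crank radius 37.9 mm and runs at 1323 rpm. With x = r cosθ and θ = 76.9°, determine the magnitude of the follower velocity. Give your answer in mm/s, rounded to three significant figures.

ω = 138.5 rad/s (from 1323 rpm).
x = r cosθ ⇒ ẋ = −rω sinθ.
|v| = rω|sinθ| = 0.0379·138.5·|sin 76.9°| = 5.1142 m/s = 5114.2 mm/s.

5110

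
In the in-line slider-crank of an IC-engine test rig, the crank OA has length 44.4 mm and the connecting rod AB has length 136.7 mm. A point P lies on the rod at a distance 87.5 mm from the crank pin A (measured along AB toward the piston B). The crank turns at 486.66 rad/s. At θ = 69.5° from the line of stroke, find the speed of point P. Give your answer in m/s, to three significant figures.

22.0

ω = 486.7 rad/s.  Crank-pin speed |V_A| = rω = 21.608 m/s, perpendicular to OA.
Rod angle: sinφ = −(r/L) sinθ ⇒ φ = -17.712°; ω_rod = −rω cosθ/√(L²−r²sin²θ) = -58.111 rad/s.
V_P = V_A + ω_rod × AP, with AP = 0.0875 m along the rod.
Components: V_Px = −rω sinθ − a·ω_rod·sinφ = -21.786 m/s;  V_Py = rω cosθ + a·ω_rod·cosφ = +2.7235 m/s.
|V_P| = √(V_Px² + V_Py²) = 21.956 m/s.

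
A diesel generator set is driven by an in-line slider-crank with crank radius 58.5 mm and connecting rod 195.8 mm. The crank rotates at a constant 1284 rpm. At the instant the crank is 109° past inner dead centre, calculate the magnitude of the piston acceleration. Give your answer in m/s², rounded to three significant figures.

601

ω = 2π·1284/60 = 134.5 rad/s
x(θ) = r cosθ + √(L² − r² sin²θ); with ω constant, a = ω²·d²x/dθ².
d²x/dθ² = −r cosθ − r²(cos2θ)/√u − r⁴ sin²2θ/(4u^{3/2}),  u = L² − r² sin²θ = 0.0352781 m².
Substituting r = 0.0585 m, L = 0.1958 m, θ = 109°: d²x/dθ² = +0.033236 m.
a = ω²·d²x/dθ² = (134.5)²·(+0.033236) = +600.89 m/s²;  |a| = 600.89 m/s².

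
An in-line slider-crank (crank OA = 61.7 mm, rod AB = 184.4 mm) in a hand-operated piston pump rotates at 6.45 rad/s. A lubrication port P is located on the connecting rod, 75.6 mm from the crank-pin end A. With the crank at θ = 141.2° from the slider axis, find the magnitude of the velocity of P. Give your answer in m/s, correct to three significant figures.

ω = 6.45 rad/s.  Crank-pin speed |V_A| = rω = 0.39797 m/s, perpendicular to OA.
Rod angle: sinφ = −(r/L) sinθ ⇒ φ = -12.102°; ω_rod = −rω cosθ/√(L²−r²sin²θ) = +1.7202 rad/s.
V_P = V_A + ω_rod × AP, with AP = 0.0756 m along the rod.
Components: V_Px = −rω sinθ − a·ω_rod·sinφ = -0.2221 m/s;  V_Py = rω cosθ + a·ω_rod·cosφ = -0.18299 m/s.
|V_P| = √(V_Px² + V_Py²) = 0.28778 m/s.

0.288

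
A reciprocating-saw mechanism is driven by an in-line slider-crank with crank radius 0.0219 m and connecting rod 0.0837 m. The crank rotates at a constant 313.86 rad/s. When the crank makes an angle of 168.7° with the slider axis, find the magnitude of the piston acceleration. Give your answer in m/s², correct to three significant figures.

1590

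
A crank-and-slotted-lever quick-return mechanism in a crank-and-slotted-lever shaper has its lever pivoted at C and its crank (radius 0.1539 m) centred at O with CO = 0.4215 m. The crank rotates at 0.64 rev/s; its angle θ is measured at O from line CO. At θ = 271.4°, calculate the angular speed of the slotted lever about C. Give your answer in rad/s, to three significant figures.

0.497

ω = 4.021 rad/s (from 0.64 rev/s).
Crank pin A relative to C: A = (d + r cosθ, r sinθ); lever angle φ = atan2(r sinθ, d + r cosθ).
Differentiating tanφ: φ̇ = rω(d cosθ + r)/(d² + r² + 2dr cosθ).
d² + r² + 2dr cosθ = |CA|² = 0.204517 m²;  d cosθ + r = +0.1642 m.
|ω_lever| = |0.1539·4.021·+0.1642| / 0.204517 = 0.49686 rad/s.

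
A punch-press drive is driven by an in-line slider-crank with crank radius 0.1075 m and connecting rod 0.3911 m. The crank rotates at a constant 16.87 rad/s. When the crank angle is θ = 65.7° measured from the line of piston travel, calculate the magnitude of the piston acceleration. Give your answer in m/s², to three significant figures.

ω = 16.87 rad/s
x(θ) = r cosθ + √(L² − r² sin²θ); with ω constant, a = ω²·d²x/dθ².
d²x/dθ² = −r cosθ − r²(cos2θ)/√u − r⁴ sin²2θ/(4u^{3/2}),  u = L² − r² sin²θ = 0.14336 m².
Substituting r = 0.1075 m, L = 0.3911 m, θ = 65.7°: d²x/dθ² = -0.0244 m.
a = ω²·d²x/dθ² = (16.87)²·(-0.0244) = -6.9441 m/s²;  |a| = 6.9441 m/s².

6.94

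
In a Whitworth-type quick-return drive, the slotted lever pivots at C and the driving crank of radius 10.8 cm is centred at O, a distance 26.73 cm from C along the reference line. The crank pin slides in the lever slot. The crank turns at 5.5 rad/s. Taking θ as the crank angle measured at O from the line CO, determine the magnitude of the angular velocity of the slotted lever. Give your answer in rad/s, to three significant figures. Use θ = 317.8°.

ω = 5.5 rad/s
Crank pin A relative to C: A = (d + r cosθ, r sinθ); lever angle φ = atan2(r sinθ, d + r cosθ).
Differentiating tanφ: φ̇ = rω(d cosθ + r)/(d² + r² + 2dr cosθ).
d² + r² + 2dr cosθ = |CA|² = 0.125885 m²;  d cosθ + r = +0.30602 m.
|ω_lever| = |0.108·5.5·+0.30602| / 0.125885 = 1.444 rad/s.

1.44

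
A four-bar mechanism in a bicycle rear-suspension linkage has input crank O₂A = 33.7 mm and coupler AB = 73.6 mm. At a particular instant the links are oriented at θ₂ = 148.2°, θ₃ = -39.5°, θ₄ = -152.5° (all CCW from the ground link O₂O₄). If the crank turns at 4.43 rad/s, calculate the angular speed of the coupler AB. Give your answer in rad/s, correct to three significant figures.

1.89

ω₂ = 4.43 rad/s
Differentiating the loop-closure r₂e^{iθ₂}+r₃e^{iθ₃}=r₁+r₄e^{iθ₄} gives r₂ω₂e^{iθ₂}+r₃ω₃e^{iθ₃}=r₄ω₄e^{iθ₄}.
Eliminating the other unknown: ω₃ = r₂ω₂ sin(θ₄−θ₂) / [r₃ sin(θ₃−θ₄)].
Numerator sine = +0.85985; denominator sine = +0.92050.
Result = 0.0337·4.43·(+0.85985) / (0.0736·(+0.92050)) = +1.8948 rad/s; magnitude 1.8948 rad/s.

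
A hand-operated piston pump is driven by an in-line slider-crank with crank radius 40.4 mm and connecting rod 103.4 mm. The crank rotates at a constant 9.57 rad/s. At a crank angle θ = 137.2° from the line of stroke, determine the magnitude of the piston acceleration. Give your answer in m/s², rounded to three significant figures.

ω = 9.57 rad/s
x(θ) = r cosθ + √(L² − r² sin²θ); with ω constant, a = ω²·d²x/dθ².
d²x/dθ² = −r cosθ − r²(cos2θ)/√u − r⁴ sin²2θ/(4u^{3/2}),  u = L² − r² sin²θ = 0.00993809 m².
Substituting r = 0.0404 m, L = 0.1034 m, θ = 137.2°: d²x/dθ² = +0.027718 m.
a = ω²·d²x/dθ² = (9.57)²·(+0.027718) = +2.5386 m/s²;  |a| = 2.5386 m/s².

2.54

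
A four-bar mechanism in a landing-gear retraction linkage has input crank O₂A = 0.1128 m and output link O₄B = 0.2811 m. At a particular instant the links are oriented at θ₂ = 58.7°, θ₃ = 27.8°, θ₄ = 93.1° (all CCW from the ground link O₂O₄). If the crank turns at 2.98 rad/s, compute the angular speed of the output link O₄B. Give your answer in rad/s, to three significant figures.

ω₂ = 2.98 rad/s
Differentiating the loop-closure r₂e^{iθ₂}+r₃e^{iθ₃}=r₁+r₄e^{iθ₄} gives r₂ω₂e^{iθ₂}+r₃ω₃e^{iθ₃}=r₄ω₄e^{iθ₄}.
Eliminating the other unknown: ω₄ = r₂ω₂ sin(θ₂−θ₃) / [r₄ sin(θ₄−θ₃)].
Numerator sine = +0.51354; denominator sine = +0.90851.
Result = 0.1128·2.98·(+0.51354) / (0.2811·(+0.90851)) = +0.67594 rad/s; magnitude 0.67594 rad/s.

0.676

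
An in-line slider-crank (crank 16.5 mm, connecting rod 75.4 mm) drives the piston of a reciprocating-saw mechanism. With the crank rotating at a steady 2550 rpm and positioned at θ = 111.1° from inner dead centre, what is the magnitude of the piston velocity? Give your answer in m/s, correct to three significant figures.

3.78

ω = 2π·2550/60 = 267 rad/s
For an in-line slider-crank, x = r cosθ + √(L² − r² sin²θ), so v = −rω sinθ·[1 + r cosθ/√(L² − r² sin²θ)].
With r = 0.0165 m, L = 0.0754 m, θ = 111.1°: √(L² − r² sin²θ) = 0.073812 m.
v = −0.0165·267·0.93295·[1 + 0.0165·-0.36000/0.073812] = -3.7799 m/s.
|v| = 3.7799 m/s.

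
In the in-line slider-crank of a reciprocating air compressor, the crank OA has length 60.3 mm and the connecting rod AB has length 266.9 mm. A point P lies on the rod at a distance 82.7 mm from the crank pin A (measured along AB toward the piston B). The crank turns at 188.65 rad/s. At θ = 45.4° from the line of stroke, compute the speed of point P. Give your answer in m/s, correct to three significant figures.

10.1

ω = 188.7 rad/s.  Crank-pin speed |V_A| = rω = 11.376 m/s, perpendicular to OA.
Rod angle: sinφ = −(r/L) sinθ ⇒ φ = -9.257°; ω_rod = −rω cosθ/√(L²−r²sin²θ) = -30.321 rad/s.
V_P = V_A + ω_rod × AP, with AP = 0.0827 m along the rod.
Components: V_Px = −rω sinθ − a·ω_rod·sinφ = -8.5031 m/s;  V_Py = rω cosθ + a·ω_rod·cosφ = +5.5125 m/s.
|V_P| = √(V_Px² + V_Py²) = 10.134 m/s.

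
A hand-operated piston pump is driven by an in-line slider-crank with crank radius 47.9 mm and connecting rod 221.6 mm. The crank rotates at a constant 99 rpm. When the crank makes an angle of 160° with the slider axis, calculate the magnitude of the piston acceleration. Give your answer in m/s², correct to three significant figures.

ω = 2π·99/60 = 10.37 rad/s
x(θ) = r cosθ + √(L² − r² sin²θ); with ω constant, a = ω²·d²x/dθ².
d²x/dθ² = −r cosθ − r²(cos2θ)/√u − r⁴ sin²2θ/(4u^{3/2}),  u = L² − r² sin²θ = 0.0488382 m².
Substituting r = 0.0479 m, L = 0.2216 m, θ = 160°: d²x/dθ² = +0.037008 m.
a = ω²·d²x/dθ² = (10.37)²·(+0.037008) = +3.9776 m/s²;  |a| = 3.9776 m/s².

3.98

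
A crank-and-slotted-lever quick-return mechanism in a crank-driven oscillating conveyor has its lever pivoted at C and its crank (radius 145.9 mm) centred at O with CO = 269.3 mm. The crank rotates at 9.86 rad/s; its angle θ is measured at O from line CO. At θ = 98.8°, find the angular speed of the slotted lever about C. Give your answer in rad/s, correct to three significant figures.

1.84

ω = 9.86 rad/s
Crank pin A relative to C: A = (d + r cosθ, r sinθ); lever angle φ = atan2(r sinθ, d + r cosθ).
Differentiating tanφ: φ̇ = rω(d cosθ + r)/(d² + r² + 2dr cosθ).
d² + r² + 2dr cosθ = |CA|² = 0.0817874 m²;  d cosθ + r = +0.1047 m.
|ω_lever| = |0.1459·9.86·+0.1047| / 0.0817874 = 1.8416 rad/s.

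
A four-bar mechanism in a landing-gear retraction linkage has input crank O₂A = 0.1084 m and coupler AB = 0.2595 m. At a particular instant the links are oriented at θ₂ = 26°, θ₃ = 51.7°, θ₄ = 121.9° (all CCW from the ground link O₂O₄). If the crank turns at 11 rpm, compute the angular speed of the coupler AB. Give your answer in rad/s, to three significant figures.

ω₂ = 1.152 rad/s (from 11 rpm).
Differentiating the loop-closure r₂e^{iθ₂}+r₃e^{iθ₃}=r₁+r₄e^{iθ₄} gives r₂ω₂e^{iθ₂}+r₃ω₃e^{iθ₃}=r₄ω₄e^{iθ₄}.
Eliminating the other unknown: ω₃ = r₂ω₂ sin(θ₄−θ₂) / [r₃ sin(θ₃−θ₄)].
Numerator sine = +0.99470; denominator sine = -0.94088.
Result = 0.1084·1.152·(+0.99470) / (0.2595·(-0.94088)) = -0.50871 rad/s; magnitude 0.50871 rad/s.

0.509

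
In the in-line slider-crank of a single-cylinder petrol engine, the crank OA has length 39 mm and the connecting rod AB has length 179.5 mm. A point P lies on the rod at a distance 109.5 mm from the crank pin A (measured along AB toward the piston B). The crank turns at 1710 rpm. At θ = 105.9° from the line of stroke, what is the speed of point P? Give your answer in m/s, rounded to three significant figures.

ω = 179.1 rad/s.  Crank-pin speed |V_A| = rω = 6.9838 m/s, perpendicular to OA.
Rod angle: sinφ = −(r/L) sinθ ⇒ φ = -12.061°; ω_rod = −rω cosθ/√(L²−r²sin²θ) = +10.899 rad/s.
V_P = V_A + ω_rod × AP, with AP = 0.1095 m along the rod.
Components: V_Px = −rω sinθ − a·ω_rod·sinφ = -6.4672 m/s;  V_Py = rω cosθ + a·ω_rod·cosφ = -0.74612 m/s.
|V_P| = √(V_Px² + V_Py²) = 6.5101 m/s.

6.51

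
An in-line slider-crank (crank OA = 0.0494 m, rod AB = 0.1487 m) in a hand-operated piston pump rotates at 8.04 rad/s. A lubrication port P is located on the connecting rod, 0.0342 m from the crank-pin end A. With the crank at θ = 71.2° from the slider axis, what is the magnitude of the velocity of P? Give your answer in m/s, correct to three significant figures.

0.398

ω = 8.04 rad/s.  Crank-pin speed |V_A| = rω = 0.39718 m/s, perpendicular to OA.
Rod angle: sinφ = −(r/L) sinθ ⇒ φ = -18.330°; ω_rod = −rω cosθ/√(L²−r²sin²θ) = -0.90678 rad/s.
V_P = V_A + ω_rod × AP, with AP = 0.0342 m along the rod.
Components: V_Px = −rω sinθ − a·ω_rod·sinφ = -0.38574 m/s;  V_Py = rω cosθ + a·ω_rod·cosφ = +0.098558 m/s.
|V_P| = √(V_Px² + V_Py²) = 0.39813 m/s.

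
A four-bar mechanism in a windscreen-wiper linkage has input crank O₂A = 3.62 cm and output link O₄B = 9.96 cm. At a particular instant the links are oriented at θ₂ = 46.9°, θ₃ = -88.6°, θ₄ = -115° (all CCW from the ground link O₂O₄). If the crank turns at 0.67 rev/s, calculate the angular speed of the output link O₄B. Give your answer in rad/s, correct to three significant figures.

ω₂ = 4.21 rad/s (from 0.67 rev/s).
Differentiating the loop-closure r₂e^{iθ₂}+r₃e^{iθ₃}=r₁+r₄e^{iθ₄} gives r₂ω₂e^{iθ₂}+r₃ω₃e^{iθ₃}=r₄ω₄e^{iθ₄}.
Eliminating the other unknown: ω₄ = r₂ω₂ sin(θ₂−θ₃) / [r₄ sin(θ₄−θ₃)].
Numerator sine = +0.70091; denominator sine = -0.44464.
Result = 0.0362·4.21·(+0.70091) / (0.0996·(-0.44464)) = -2.4119 rad/s; magnitude 2.4119 rad/s.

2.41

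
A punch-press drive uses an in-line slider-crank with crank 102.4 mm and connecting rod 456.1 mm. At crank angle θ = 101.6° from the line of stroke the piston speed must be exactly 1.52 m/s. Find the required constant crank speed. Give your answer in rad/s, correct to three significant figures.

For an in-line slider-crank, |v_piston| = rω|sinθ|·[1 + r cosθ/√(L² − r² sin²θ)].
With r = 0.1024 m, L = 0.4561 m, θ = 101.6°: the bracketed kinematic factor |dx/dθ| = 0.095666 m.
ω = v/|dx/dθ| = 1.52/0.095666 = 15.889 rad/s.

15.9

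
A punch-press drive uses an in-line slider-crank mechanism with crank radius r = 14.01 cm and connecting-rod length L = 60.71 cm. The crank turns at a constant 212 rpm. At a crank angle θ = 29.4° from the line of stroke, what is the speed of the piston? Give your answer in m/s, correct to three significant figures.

ω = 2π·212/60 = 22.2 rad/s
For an in-line slider-crank, x = r cosθ + √(L² − r² sin²θ), so v = −rω sinθ·[1 + r cosθ/√(L² − r² sin²θ)].
With r = 0.1401 m, L = 0.6071 m, θ = 29.4°: √(L² − r² sin²θ) = 0.60319 m.
v = −0.1401·22.2·0.49090·[1 + 0.1401·0.87121/0.60319] = -1.8358 m/s.
|v| = 1.8358 m/s.

1.84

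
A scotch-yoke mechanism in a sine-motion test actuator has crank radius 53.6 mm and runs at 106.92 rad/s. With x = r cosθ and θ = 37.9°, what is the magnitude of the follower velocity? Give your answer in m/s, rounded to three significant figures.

3.52

ω = 106.9 rad/s
x = r cosθ ⇒ ẋ = −rω sinθ.
|v| = rω|sinθ| = 0.0536·106.9·|sin 37.9°| = 3.5204 m/s.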